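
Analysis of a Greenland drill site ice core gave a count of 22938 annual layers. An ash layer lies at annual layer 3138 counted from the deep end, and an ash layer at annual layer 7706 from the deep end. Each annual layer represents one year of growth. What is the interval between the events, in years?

Separation: 7706 − 3138 = 4568 annual layers.
At one annual layer per year, 4568 years elapsed between them.

4568 years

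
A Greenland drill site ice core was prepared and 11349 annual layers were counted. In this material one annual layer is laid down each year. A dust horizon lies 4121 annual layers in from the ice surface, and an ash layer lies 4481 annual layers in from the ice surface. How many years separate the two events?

360 years

The two markers are separated by 4481 − 4121 = 360 annual layers.
That is 360 years at one annual layer per year.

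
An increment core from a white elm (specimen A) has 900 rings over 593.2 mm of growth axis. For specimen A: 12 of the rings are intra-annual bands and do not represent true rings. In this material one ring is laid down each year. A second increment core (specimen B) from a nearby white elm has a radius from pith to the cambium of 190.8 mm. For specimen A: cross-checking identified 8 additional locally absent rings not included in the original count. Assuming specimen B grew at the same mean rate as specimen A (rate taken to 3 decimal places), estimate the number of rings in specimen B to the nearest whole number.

288 rings

Specimen A: correcting the raw count gives 900 − 12 + 8 = 896 true rings.
A: Mean rate = 593.2 mm / 896 years ≈ 0.662 mm/yr.
B spans 190.8 / 0.662 = 288.22 years ≈ 288 rings.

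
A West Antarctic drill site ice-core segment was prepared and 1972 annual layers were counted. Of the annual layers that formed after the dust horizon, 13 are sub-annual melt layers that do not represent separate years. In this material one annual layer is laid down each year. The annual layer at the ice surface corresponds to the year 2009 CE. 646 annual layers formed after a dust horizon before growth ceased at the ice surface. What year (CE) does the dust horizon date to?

1376 CE

There are 646 annual layers younger than the dust horizon.
Removing the 13 false annual layers leaves 646 − 13 = 633 true annual layers beyond the dust horizon.
2009 − 633 = 1376 CE.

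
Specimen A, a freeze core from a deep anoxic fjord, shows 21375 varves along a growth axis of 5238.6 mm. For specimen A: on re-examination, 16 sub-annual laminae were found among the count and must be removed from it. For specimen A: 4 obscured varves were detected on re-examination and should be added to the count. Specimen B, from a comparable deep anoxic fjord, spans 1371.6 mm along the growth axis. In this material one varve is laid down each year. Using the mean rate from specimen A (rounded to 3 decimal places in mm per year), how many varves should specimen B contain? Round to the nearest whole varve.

5598 varves

Specimen A: correcting the raw count gives 21375 − 16 + 4 = 21363 true varves.
A: 5238.6 mm over 21363 years gives 5238.6 / 21363 ≈ 0.245 mm/yr.
For B, 1371.6 / 0.245 = 5598.37 years ≈ 5598 varves.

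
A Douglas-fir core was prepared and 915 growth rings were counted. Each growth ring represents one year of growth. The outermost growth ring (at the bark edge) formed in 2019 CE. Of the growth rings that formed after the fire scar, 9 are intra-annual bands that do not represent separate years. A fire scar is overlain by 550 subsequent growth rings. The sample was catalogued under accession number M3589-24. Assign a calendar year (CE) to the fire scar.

1478 CE

550 growth rings formed after the fire scar.
Excluding 9 false growth rings: 550 − 9 = 541.
The growth ring at the bark edge is 2019 CE, so the fire scar dates to 2019 − 541 = 1478 CE.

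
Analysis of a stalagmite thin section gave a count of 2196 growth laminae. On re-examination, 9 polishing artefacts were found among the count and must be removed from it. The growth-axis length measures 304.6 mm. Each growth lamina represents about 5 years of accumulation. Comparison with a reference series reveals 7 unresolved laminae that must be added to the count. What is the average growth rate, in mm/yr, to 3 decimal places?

Adjusted count: 2196 − 9 + 7 = 2194 growth laminae.
At 5 years per growth lamina, 2194 × 5 = 10970 years.
Extension rate ≈ 304.6 / 10970 = 0.028 mm/yr.

0.028 mm/yr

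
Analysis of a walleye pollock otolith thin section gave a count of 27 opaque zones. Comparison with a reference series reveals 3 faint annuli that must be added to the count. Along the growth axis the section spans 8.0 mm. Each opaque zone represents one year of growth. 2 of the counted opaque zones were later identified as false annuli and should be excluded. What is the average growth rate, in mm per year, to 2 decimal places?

0.29 mm per year

Adjusted count: 27 − 2 + 3 = 28 opaque zones.
Extension rate ≈ 8.0 / 28 = 0.29 mm per year.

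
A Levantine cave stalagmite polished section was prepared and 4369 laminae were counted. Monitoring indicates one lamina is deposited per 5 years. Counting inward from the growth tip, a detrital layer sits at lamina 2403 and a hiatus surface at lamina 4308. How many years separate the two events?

9525 years

The two markers are separated by 4308 − 2403 = 1905 laminae.
1905 laminae at 5 years each span 1905 × 5 = 9525 years.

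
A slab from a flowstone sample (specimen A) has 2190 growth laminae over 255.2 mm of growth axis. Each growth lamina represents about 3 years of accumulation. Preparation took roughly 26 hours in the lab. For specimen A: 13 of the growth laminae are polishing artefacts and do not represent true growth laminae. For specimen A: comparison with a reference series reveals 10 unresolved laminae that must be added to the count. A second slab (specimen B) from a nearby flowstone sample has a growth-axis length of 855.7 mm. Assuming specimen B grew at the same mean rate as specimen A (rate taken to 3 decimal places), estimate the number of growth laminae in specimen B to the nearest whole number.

7314 growth laminae

Specimen A: correcting the raw count gives 2190 − 13 + 10 = 2187 true growth laminae.
Specimen A: at 3 years per growth lamina, 2187 × 3 = 6561 years.
A: Extension rate ≈ 255.2 / 6561 = 0.039 mm per year.
Specimen B: 855.7 mm / 0.039 mm per year = 21941.03 years; at 3 years per growth lamina that is 21941.03 / 3 ≈ 7314 growth laminae.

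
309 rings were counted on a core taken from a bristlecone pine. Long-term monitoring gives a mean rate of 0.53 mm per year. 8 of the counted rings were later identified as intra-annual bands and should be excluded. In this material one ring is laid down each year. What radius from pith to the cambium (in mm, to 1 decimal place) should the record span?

159.5 mm

True ring count = 309 − 8 = 301.
Length ≈ 0.53 × 301 = 159.5 mm.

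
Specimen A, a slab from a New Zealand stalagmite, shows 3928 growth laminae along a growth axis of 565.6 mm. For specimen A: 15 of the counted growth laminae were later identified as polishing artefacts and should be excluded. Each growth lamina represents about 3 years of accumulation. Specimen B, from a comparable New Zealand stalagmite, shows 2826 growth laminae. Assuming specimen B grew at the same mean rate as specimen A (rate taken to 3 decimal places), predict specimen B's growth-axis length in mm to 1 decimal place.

406.9 mm

Specimen A: correcting the raw count gives 3928 − 15 = 3913 true growth laminae.
Specimen A: multiplying by 3 years per growth lamina: 3913 × 3 = 11739 years.
A: Extension rate ≈ 565.6 / 11739 = 0.048 mm/year.
Specimen B: 2826 growth laminae at 3 years each span 2826 × 3 = 8478 years. B's length ≈ 0.048 × 8478 = 406.9 mm.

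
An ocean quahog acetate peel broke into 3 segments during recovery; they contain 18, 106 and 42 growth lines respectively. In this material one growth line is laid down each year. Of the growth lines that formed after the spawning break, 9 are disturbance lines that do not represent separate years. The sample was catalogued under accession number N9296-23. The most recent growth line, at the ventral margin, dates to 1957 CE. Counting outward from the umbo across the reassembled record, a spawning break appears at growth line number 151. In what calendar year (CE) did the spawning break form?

Total growth lines = 18 + 106 + 42 = 166.
Between growth line 151 and the ventral margin there are 166 − 151 = 15 growth lines.
Removing the 9 false growth lines leaves 15 − 9 = 6 true growth lines beyond the spawning break.
1957 − 6 = 1951 CE.

1951 CE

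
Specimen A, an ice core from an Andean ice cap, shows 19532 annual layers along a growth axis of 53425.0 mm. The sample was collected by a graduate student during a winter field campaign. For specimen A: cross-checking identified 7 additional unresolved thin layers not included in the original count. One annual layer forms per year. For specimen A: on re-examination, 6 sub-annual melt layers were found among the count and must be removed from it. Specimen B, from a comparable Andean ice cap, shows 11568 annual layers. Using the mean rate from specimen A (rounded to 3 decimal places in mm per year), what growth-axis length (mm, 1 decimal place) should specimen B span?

Specimen A: true annual layer count = 19532 − 6 + 7 = 19533.
A: Extension rate ≈ 53425.0 / 19533 = 2.735 mm/year.
For B, 2.735 mm/year × 11568 years = 31638.5 mm.

31638.5 mm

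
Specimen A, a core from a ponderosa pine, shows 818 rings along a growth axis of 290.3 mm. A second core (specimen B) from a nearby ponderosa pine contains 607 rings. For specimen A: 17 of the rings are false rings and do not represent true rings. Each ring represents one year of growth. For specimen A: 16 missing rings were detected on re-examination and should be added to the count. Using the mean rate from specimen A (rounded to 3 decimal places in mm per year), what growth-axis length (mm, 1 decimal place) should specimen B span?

Specimen A: correcting the raw count gives 818 − 17 + 16 = 817 true rings.
A: Mean rate = 290.3 mm / 817 years ≈ 0.355 mm per year.
B's length ≈ 0.355 × 607 = 215.5 mm.

215.5 mm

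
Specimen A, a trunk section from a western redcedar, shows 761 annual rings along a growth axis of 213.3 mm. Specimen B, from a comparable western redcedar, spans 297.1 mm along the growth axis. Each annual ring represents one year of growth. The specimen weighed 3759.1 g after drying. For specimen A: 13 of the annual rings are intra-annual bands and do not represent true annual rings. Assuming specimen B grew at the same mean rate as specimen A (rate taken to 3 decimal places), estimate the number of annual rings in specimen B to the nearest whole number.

1042 annual rings

Specimen A: true annual ring count = 761 − 13 = 748.
A: Mean rate = 213.3 mm / 748 years ≈ 0.285 mm/yr.
For B, 297.1 / 0.285 = 1042.46 years ≈ 1042 annual rings.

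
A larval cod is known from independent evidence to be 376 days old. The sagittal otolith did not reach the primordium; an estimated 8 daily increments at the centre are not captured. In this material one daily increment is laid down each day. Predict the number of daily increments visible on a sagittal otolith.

368 daily increments

Expected daily increments over 376 days: 376.
376 − 8 missed = 368 daily increments expected in the prepared section.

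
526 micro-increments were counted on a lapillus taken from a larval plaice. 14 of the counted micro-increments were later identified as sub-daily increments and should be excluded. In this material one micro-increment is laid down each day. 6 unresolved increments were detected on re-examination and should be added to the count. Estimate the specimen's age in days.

True micro-increment count = 526 − 14 + 6 = 518.
With a one-to-one micro-increment periodicity this is 518 days.

518 d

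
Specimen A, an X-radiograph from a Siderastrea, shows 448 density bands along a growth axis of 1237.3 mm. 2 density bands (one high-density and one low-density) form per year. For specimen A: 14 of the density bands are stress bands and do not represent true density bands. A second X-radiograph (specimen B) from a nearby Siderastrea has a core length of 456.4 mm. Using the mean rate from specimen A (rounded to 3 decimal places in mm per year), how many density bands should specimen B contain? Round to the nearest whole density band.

Specimen A: correcting the raw count gives 448 − 14 = 434 true density bands.
Specimen A: with 2 density bands per year, 434 / 2 = 217 years.
A: Mean rate = 1237.3 mm / 217 years ≈ 5.702 mm per year.
Specimen B: 456.4 mm / 5.702 mm per year = 80.04 years; at 2 density bands per year that is 80.04 × 2 ≈ 160 density bands.

160 density bands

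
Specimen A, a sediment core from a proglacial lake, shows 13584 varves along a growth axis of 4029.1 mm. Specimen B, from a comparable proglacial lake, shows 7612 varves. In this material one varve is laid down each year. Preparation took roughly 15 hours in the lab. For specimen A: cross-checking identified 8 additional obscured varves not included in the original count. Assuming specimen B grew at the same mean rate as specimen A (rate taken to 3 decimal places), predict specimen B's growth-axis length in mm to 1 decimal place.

Specimen A: true varve count = 13584 + 8 = 13592.
A: Extension rate ≈ 4029.1 / 13592 = 0.296 mm/year.
For B, 0.296 mm/year × 7612 years = 2253.2 mm.

2253.2 mm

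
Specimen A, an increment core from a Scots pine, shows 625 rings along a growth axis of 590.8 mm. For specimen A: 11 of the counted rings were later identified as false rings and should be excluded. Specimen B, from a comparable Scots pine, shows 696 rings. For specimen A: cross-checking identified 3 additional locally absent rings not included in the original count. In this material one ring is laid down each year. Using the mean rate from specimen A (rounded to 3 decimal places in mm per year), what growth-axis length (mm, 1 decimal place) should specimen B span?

Specimen A: correcting the raw count gives 625 − 11 + 3 = 617 true rings.
A: 590.8 mm over 617 years gives 590.8 / 617 ≈ 0.958 mm/year.
For B, 0.958 mm/year × 696 years = 666.8 mm.

666.8 mm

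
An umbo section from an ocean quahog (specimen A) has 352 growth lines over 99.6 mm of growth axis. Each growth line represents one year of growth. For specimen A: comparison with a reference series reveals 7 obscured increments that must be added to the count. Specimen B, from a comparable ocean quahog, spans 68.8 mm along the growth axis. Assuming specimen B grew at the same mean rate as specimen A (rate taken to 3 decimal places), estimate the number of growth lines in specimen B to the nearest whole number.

248 growth lines

Specimen A: true growth line count = 352 + 7 = 359.
A: Mean rate = 99.6 mm / 359 years ≈ 0.277 mm/year.
Specimen B: 68.8 mm / 0.277 mm per year = 248.38 years ≈ 248 growth lines.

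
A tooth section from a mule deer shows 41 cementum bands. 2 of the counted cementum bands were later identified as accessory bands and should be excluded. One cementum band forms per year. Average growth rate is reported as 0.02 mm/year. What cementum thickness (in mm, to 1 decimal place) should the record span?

True cementum band count = 41 − 2 = 39.
Predicted length = 0.02 mm/year × 39 years = 0.8 mm.

0.8 mm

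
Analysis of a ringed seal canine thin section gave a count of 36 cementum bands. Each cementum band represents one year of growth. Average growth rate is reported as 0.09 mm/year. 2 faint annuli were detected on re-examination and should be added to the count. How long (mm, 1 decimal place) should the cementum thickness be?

3.4 mm

Correcting the raw count gives 36 + 2 = 38 true cementum bands.
Length ≈ 0.09 × 38 = 3.4 mm.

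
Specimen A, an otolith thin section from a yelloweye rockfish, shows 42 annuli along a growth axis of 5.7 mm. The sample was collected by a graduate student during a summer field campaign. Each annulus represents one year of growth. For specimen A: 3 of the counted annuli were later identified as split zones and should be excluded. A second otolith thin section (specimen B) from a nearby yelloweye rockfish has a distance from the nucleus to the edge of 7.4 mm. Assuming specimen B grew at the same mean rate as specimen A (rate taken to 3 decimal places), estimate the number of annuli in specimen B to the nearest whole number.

Specimen A: after corrections the count is 42 − 3 = 39 annuli.
A: Mean rate = 5.7 mm / 39 years ≈ 0.146 mm per year.
B spans 7.4 / 0.146 = 50.68 years ≈ 51 annuli.

51 annuli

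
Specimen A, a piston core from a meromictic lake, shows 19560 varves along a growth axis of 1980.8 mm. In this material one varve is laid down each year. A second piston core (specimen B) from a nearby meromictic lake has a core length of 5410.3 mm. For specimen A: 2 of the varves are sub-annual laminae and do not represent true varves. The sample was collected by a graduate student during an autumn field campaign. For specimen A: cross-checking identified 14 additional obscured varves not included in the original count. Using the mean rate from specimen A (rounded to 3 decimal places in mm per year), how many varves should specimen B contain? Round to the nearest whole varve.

Specimen A: after corrections the count is 19560 − 2 + 14 = 19572 varves.
A: Mean rate = 1980.8 mm / 19572 years ≈ 0.101 mm/year.
B spans 5410.3 / 0.101 = 53567.33 years ≈ 53567 varves.

53567 varves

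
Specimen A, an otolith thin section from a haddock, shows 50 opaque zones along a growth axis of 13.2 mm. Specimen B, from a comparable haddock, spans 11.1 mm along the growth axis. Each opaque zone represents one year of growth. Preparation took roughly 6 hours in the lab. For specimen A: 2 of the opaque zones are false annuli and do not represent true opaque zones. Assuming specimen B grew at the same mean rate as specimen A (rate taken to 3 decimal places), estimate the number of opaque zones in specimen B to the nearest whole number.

Specimen A: adjusted count: 50 − 2 = 48 opaque zones.
A: Extension rate ≈ 13.2 / 48 = 0.275 mm per year.
Specimen B: 11.1 mm / 0.275 mm per year = 40.36 years ≈ 40 opaque zones.

40 opaque zones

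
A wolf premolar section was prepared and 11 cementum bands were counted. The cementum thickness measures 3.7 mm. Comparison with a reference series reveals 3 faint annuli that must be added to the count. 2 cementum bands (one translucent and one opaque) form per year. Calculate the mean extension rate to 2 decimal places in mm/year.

Adjusted count: 11 + 3 = 14 cementum bands.
With 2 cementum bands per year, 14 / 2 = 7 years.
Extension rate ≈ 3.7 / 7 = 0.53 mm/year.

0.53 mm/year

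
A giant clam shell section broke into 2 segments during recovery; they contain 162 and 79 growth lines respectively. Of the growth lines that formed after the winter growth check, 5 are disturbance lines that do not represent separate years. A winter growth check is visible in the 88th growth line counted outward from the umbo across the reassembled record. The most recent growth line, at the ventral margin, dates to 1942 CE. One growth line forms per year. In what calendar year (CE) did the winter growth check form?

1794 CE

Total growth lines = 162 + 79 = 241.
Between growth line 88 and the ventral margin there are 241 − 88 = 153 growth lines.
Excluding 5 false growth lines: 153 − 5 = 148.
1942 − 148 = 1794 CE.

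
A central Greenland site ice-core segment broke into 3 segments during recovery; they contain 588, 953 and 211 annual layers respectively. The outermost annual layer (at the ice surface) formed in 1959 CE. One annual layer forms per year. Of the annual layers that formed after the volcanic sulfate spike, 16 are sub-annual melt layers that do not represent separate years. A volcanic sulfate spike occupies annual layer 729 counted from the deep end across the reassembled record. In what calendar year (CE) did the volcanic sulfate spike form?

952 CE

Total annual layers = 588 + 953 + 211 = 1752.
Between annual layer 729 and the ice surface there are 1752 − 729 = 1023 annual layers.
Removing the 16 false annual layers leaves 1023 − 16 = 1007 true annual layers beyond the volcanic sulfate spike.
Counting back 1007 years from 1959 CE places the volcanic sulfate spike in 1959 − 1007 = 952 CE.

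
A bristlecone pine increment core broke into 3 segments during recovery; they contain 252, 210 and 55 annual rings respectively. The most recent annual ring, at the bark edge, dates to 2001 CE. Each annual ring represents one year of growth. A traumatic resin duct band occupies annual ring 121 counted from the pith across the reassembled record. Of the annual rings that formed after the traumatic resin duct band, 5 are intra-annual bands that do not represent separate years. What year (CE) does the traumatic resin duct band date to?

Total annual rings = 252 + 210 + 55 = 517.
Between annual ring 121 and the bark edge there are 517 − 121 = 396 annual rings.
Excluding 5 false annual rings: 396 − 5 = 391.
Counting back 391 years from 2001 CE places the traumatic resin duct band in 2001 − 391 = 1610 CE.

1610 CE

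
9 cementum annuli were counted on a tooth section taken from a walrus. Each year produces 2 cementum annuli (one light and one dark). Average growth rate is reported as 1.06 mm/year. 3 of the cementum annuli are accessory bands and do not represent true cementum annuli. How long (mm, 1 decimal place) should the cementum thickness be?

3.2 mm

True cementum annulus count = 9 − 3 = 6.
With 2 cementum annuli per year, 6 / 2 = 3 years.
3 years at 1.06 mm/year gives 1.06 × 3 = 3.2 mm.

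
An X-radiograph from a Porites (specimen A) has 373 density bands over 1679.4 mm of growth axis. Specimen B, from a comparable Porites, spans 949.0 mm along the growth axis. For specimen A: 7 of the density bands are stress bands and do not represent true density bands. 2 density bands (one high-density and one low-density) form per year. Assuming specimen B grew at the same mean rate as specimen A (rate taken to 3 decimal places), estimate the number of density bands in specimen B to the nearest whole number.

207 density bands

Specimen A: adjusted count: 373 − 7 = 366 density bands.
Specimen A: 366 density bands at 2 per year is 366 / 2 = 183 years.
A: Mean rate = 1679.4 mm / 183 years ≈ 9.177 mm/year.
B spans 949.0 / 9.177 = 103.41 years; at 2 density bands per year that is 103.41 × 2 ≈ 207 density bands.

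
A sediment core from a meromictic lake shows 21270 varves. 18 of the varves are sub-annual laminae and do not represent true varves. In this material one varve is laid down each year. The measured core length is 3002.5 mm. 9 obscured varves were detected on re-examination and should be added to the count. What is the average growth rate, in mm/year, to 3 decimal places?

0.141 mm/year

Correcting the raw count gives 21270 − 18 + 9 = 21261 true varves.
Extension rate ≈ 3002.5 / 21261 = 0.141 mm/year.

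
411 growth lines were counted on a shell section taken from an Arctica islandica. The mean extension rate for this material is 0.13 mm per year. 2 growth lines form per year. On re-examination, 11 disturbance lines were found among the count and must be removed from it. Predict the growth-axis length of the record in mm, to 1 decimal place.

26.0 mm

Correcting the raw count gives 411 − 11 = 400 true growth lines.
Dividing by 2 growth lines per year: 400 / 2 = 200 years.
Predicted length = 0.13 mm/year × 200 years = 26.0 mm.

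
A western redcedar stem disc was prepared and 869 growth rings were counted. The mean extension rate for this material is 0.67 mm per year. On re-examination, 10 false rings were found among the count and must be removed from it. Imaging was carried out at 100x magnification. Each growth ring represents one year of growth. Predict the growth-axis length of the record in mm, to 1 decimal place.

575.5 mm

Correcting the raw count gives 869 − 10 = 859 true growth rings.
859 years at 0.67 mm/year gives 0.67 × 859 = 575.5 mm.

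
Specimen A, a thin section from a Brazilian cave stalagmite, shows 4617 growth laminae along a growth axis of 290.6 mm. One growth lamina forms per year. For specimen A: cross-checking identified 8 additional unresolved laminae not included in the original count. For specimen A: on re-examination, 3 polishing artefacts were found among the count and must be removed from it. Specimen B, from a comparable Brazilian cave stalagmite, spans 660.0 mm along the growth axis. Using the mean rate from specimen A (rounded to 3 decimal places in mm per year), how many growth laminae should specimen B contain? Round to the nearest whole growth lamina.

10476 growth laminae

Specimen A: after corrections the count is 4617 − 3 + 8 = 4622 growth laminae.
A: Mean rate = 290.6 mm / 4622 years ≈ 0.063 mm/year.
B spans 660.0 / 0.063 = 10476.19 years ≈ 10476 growth laminae.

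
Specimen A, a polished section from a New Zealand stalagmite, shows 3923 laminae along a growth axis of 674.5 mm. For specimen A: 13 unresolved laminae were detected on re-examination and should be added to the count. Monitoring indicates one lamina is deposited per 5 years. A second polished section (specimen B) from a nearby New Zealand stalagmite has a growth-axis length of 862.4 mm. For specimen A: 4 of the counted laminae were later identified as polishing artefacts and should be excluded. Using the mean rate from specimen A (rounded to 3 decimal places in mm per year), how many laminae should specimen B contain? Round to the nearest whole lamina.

5073 laminae

Specimen A: adjusted count: 3923 − 4 + 13 = 3932 laminae.
Specimen A: 3932 laminae at 5 years each span 3932 × 5 = 19660 years.
A: Extension rate ≈ 674.5 / 19660 = 0.034 mm per year.
B spans 862.4 / 0.034 = 25364.71 years; at 5 years per lamina that is 25364.71 / 5 ≈ 5073 laminae.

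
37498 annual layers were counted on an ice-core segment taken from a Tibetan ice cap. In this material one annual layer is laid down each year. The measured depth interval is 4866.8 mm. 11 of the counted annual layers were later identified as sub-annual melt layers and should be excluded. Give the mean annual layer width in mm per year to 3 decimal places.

After corrections the count is 37498 − 11 = 37487 annual layers.
Mean rate = 4866.8 mm / 37487 years ≈ 0.130 mm per year.

0.130 mm per year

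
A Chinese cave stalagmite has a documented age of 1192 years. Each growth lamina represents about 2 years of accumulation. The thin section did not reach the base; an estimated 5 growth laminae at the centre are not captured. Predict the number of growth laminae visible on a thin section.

One growth lamina every 2 years means 1192 / 2 = 596 growth laminae.
596 − 5 missed = 591 growth laminae expected in the prepared section.

591 growth laminae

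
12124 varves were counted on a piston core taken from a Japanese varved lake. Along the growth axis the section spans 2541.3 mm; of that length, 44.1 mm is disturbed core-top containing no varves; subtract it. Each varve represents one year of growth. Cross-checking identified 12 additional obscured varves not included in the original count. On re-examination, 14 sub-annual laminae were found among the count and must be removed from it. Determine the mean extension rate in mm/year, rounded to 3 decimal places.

0.206 mm/year

After corrections the count is 12124 − 14 + 12 = 12122 varves.
The growth record spans 2541.3 − 44.1 = 2497.2 mm.
Extension rate ≈ 2497.2 / 12122 = 0.206 mm/year.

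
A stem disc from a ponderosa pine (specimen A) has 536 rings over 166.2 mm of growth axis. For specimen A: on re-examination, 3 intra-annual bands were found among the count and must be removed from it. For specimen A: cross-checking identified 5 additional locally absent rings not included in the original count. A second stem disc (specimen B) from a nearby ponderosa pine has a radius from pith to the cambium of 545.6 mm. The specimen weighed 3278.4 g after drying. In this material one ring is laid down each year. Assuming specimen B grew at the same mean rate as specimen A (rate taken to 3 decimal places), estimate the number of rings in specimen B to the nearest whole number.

Specimen A: true ring count = 536 − 3 + 5 = 538.
A: Extension rate ≈ 166.2 / 538 = 0.309 mm/year.
B spans 545.6 / 0.309 = 1765.70 years ≈ 1766 rings.

1766 rings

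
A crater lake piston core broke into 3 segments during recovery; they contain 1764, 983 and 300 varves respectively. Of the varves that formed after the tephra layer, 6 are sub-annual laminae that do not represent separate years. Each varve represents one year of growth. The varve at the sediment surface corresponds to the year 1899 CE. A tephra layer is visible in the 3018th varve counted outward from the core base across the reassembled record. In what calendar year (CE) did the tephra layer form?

1876 CE

Total varves = 1764 + 983 + 300 = 3047.
Between varve 3018 and the sediment surface there are 3047 − 3018 = 29 varves.
Excluding 6 false varves: 29 − 6 = 23.
The varve at the sediment surface is 1899 CE, so the tephra layer dates to 1899 − 23 = 1876 CE.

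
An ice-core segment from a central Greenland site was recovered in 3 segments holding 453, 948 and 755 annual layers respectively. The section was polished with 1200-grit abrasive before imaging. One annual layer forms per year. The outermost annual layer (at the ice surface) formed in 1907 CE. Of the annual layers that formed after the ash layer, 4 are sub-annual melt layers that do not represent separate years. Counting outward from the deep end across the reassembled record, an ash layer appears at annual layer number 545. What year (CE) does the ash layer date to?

300 CE

Total annual layers = 453 + 948 + 755 = 2156.
2156 − 545 = 1611 annual layers lie beyond the ash layer toward the ice surface.
1611 − 4 false = 1607 true annual layers after the ash layer.
The annual layer at the ice surface is 1907 CE, so the ash layer dates to 1907 − 1607 = 300 CE.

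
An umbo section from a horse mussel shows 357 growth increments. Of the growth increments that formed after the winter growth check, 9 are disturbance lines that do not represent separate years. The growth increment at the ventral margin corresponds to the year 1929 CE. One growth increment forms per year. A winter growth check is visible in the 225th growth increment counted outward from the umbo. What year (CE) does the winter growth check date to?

Between growth increment 225 and the ventral margin there are 357 − 225 = 132 growth increments.
132 − 9 false = 123 true growth increments after the winter growth check.
Counting back 123 years from 1929 CE places the winter growth check in 1929 − 123 = 1806 CE.

1806 CE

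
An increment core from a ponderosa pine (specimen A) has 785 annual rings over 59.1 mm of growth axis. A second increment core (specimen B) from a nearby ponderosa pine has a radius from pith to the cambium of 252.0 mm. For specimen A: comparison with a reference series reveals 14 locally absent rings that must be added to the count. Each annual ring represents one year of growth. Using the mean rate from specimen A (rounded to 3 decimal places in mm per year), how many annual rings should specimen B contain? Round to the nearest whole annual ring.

3405 annual rings

Specimen A: adjusted count: 785 + 14 = 799 annual rings.
A: Mean rate = 59.1 mm / 799 years ≈ 0.074 mm per year.
Specimen B: 252.0 mm / 0.074 mm per year = 3405.41 years ≈ 3405 annual rings.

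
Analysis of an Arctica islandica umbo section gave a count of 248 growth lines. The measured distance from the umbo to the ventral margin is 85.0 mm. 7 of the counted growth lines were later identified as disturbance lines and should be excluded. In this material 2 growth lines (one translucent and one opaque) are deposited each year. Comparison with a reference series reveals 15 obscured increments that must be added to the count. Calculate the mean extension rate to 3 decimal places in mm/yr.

Correcting the raw count gives 248 − 7 + 15 = 256 true growth lines.
Dividing by 2 growth lines per year: 256 / 2 = 128 years.
Extension rate ≈ 85.0 / 128 = 0.664 mm/yr.

0.664 mm/yr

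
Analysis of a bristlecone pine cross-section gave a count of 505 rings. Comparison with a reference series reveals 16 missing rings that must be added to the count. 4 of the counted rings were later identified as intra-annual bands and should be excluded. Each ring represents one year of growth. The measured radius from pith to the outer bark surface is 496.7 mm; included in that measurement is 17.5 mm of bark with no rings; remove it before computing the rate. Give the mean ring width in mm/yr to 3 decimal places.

Adjusted count: 505 − 4 + 16 = 517 rings.
Removing the 17.5 mm offcut leaves 496.7 − 17.5 = 479.2 mm.
Extension rate ≈ 479.2 / 517 = 0.927 mm/yr.

0.927 mm/yr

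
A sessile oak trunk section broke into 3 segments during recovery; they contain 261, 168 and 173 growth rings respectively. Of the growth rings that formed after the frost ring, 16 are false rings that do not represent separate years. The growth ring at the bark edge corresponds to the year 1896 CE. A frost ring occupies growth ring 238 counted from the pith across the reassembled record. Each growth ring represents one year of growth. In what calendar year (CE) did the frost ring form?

1548 CE

Total growth rings = 261 + 168 + 173 = 602.
The frost ring sits at growth ring 238 from the pith, so 602 − 238 = 364 growth rings formed after it.
364 − 16 false = 348 true growth rings after the frost ring.
The growth ring at the bark edge is 1896 CE, so the frost ring dates to 1896 − 348 = 1548 CE.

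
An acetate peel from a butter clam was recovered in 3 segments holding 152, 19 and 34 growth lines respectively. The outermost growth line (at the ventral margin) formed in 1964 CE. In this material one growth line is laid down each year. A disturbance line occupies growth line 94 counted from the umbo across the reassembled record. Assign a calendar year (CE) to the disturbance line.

1853 CE

Total growth lines = 152 + 19 + 34 = 205.
Between growth line 94 and the ventral margin there are 205 − 94 = 111 growth lines.
Counting back 111 years from 1964 CE places the disturbance line in 1964 − 111 = 1853 CE.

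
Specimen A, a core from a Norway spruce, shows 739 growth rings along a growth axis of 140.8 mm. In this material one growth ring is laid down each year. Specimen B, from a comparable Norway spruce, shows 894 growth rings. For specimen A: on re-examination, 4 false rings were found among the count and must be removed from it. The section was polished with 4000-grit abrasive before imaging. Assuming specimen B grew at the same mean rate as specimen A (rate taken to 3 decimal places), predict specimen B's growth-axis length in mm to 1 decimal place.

171.6 mm

Specimen A: adjusted count: 739 − 4 = 735 growth rings.
A: Extension rate ≈ 140.8 / 735 = 0.192 mm/year.
B's length ≈ 0.192 × 894 = 171.6 mm.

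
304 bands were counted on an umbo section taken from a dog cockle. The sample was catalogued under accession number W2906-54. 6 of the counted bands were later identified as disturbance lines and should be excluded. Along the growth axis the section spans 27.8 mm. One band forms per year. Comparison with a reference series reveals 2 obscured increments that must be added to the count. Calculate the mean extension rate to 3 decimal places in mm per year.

After corrections the count is 304 − 6 + 2 = 300 bands.
27.8 mm over 300 years gives 27.8 / 300 ≈ 0.093 mm per year.

0.093 mm per year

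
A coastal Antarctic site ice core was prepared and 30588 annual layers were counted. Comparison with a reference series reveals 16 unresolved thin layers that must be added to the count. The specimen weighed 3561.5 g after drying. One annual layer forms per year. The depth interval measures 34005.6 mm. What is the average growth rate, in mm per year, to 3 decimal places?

After corrections the count is 30588 + 16 = 30604 annual layers.
Extension rate ≈ 34005.6 / 30604 = 1.111 mm per year.

1.111 mm per year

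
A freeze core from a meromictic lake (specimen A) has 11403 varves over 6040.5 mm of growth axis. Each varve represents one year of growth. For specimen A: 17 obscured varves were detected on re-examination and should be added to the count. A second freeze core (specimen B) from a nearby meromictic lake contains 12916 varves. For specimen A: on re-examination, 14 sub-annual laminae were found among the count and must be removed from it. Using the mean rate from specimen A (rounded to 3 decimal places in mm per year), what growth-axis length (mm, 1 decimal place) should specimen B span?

6845.5 mm

Specimen A: true varve count = 11403 − 14 + 17 = 11406.
A: Extension rate ≈ 6040.5 / 11406 = 0.530 mm/yr.
Length of B = 0.530 × 12916 = 6845.5 mm.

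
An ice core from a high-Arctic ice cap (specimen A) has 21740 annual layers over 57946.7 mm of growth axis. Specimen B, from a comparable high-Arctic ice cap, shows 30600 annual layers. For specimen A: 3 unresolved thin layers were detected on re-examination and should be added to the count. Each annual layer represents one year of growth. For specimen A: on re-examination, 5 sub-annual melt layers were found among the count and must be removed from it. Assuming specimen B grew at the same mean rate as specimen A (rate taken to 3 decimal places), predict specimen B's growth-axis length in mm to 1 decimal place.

81579.6 mm

Specimen A: adjusted count: 21740 − 5 + 3 = 21738 annual layers.
A: Extension rate ≈ 57946.7 / 21738 = 2.666 mm per year.
For B, 2.666 mm/year × 30600 years = 81579.6 mm.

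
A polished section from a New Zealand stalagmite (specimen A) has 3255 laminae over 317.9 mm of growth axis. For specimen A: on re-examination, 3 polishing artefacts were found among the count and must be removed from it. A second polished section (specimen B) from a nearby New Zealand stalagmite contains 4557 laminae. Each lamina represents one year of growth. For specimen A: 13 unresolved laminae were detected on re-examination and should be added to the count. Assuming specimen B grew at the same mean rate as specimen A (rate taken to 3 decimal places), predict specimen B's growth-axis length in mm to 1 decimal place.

Specimen A: adjusted count: 3255 − 3 + 13 = 3265 laminae.
A: 317.9 mm over 3265 years gives 317.9 / 3265 ≈ 0.097 mm/yr.
For B, 0.097 mm/year × 4557 years = 442.0 mm.

442.0 mm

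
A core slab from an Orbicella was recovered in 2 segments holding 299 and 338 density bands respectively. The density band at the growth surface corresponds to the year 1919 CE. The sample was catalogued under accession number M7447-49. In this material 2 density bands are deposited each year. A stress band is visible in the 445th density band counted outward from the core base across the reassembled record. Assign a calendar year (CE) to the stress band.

1823 CE

Total density bands = 299 + 338 = 637.
Between density band 445 and the growth surface there are 637 − 445 = 192 density bands.
192 density bands at 2 per year is 192 / 2 = 96 years.
The density band at the growth surface is 1919 CE, so the stress band dates to 1919 − 96 = 1823 CE.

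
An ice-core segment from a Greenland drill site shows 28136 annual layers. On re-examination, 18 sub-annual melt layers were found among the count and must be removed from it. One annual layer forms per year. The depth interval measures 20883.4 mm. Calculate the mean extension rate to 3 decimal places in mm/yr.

After corrections the count is 28136 − 18 = 28118 annual layers.
Mean rate = 20883.4 mm / 28118 years ≈ 0.743 mm/yr.

0.743 mm/yr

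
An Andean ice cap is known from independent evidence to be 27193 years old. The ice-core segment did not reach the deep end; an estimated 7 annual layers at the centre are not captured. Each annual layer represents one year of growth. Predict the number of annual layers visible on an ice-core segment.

One annual layer per year gives 27193 annual layers over 27193 years.
Less the 7 uncaptured annual layers: 27193 − 7 = 27186.

27186 annual layers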